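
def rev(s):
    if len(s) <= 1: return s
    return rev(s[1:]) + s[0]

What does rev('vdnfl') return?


rev('vdnfl') = rev('dnfl') + 'v'
rev('dnfl') = rev('nfl') + 'd'
rev('nfl') = rev('fl') + 'n'
rev('fl') = rev('l') + 'f'
rev('l') = 'l'  (base case)
Concatenating: 'l' + 'f' + 'n' + 'd' + 'v' = 'lfndv'

lfndv


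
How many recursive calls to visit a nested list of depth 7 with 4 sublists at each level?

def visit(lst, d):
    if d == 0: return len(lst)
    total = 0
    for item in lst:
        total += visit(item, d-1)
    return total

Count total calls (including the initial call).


At depth 0 (root): 1 call
At depth 1: each of 1 parents calls visit on 4 children = 4 calls
At depth 2: each of 4 parents calls visit on 4 children = 16 calls
At depth 3: each of 16 parents calls visit on 4 children = 64 calls
At depth 4: each of 64 parents calls visit on 4 children = 256 calls
At depth 5: each of 256 parents calls visit on 4 children = 1024 calls
At depth 6: each of 1024 parents calls visit on 4 children = 4096 calls
At depth 7: each of 4096 parents calls visit on 4 children = 16384 calls
Total: 1 + 4 + 16 + 64 + 256 + 1024 + 4096 + 16384 = 21845

21845


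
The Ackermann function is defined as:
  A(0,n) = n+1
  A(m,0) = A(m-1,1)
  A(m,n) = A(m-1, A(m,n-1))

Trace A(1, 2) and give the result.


A(1, 2) = A(0, A(1, 1))
  A(1, 1) = A(0, A(1, 0))
    A(1, 0) = A(0, 1)
      A(0, 1) = 2
    = A(0, 2)
    A(0, 2) = 3
  = A(0, 3)
  A(0, 3) = 4
Result: A(1, 2) = 4

4


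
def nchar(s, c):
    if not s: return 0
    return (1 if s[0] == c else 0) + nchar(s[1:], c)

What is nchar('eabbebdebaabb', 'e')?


s[0]='e' == 'e' -> 1
s[0]='a' != 'e' -> 0
s[0]='b' != 'e' -> 0
s[0]='b' != 'e' -> 0
s[0]='e' == 'e' -> 1
s[0]='b' != 'e' -> 0
s[0]='d' != 'e' -> 0
s[0]='e' == 'e' -> 1
s[0]='b' != 'e' -> 0
s[0]='a' != 'e' -> 0
s[0]='a' != 'e' -> 0
s[0]='b' != 'e' -> 0
s[0]='b' != 'e' -> 0
Sum: 1 + 0 + 0 + 0 + 1 + 0 + 0 + 1 + 0 + 0 + 0 + 0 + 0 = 3

3


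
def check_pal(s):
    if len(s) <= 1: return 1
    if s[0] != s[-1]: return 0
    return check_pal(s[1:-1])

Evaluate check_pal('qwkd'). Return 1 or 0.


check_pal('qwkd'): s[0]='q' != s[-1]='d' -> return 0
Result: 0 (not a palindrome)

0


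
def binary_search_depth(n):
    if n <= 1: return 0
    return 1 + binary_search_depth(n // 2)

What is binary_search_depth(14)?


14 / 2 = 7
7 / 2 = 3
3 / 2 = 1
Reached 1 after 3 halvings

3


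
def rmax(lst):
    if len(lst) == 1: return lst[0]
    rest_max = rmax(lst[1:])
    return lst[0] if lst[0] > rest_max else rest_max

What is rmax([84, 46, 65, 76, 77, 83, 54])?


rmax([84, 46, 65, 76, 77, 83, 54]): compare 84 with rmax([46, 65, 76, 77, 83, 54])
rmax([46, 65, 76, 77, 83, 54]): compare 46 with rmax([65, 76, 77, 83, 54])
rmax([65, 76, 77, 83, 54]): compare 65 with rmax([76, 77, 83, 54])
rmax([76, 77, 83, 54]): compare 76 with rmax([77, 83, 54])
rmax([77, 83, 54]): compare 77 with rmax([83, 54])
rmax([83, 54]): compare 83 with rmax([54])
rmax([54]) = 54  (base case)
Compare 83 with 54 -> 83
Compare 77 with 83 -> 83
Compare 76 with 83 -> 83
Compare 65 with 83 -> 83
Compare 46 with 83 -> 83
Compare 84 with 83 -> 84

84


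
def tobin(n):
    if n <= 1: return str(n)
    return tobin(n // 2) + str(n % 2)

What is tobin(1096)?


tobin(1096) = tobin(548) + '0'
tobin(548) = tobin(274) + '0'
tobin(274) = tobin(137) + '0'
tobin(137) = tobin(68) + '1'
tobin(68) = tobin(34) + '0'
tobin(34) = tobin(17) + '0'
tobin(17) = tobin(8) + '1'
tobin(8) = tobin(4) + '0'
tobin(4) = tobin(2) + '0'
tobin(2) = tobin(1) + '0'
tobin(1) = '1'  (base case)
Concatenating: '1' + '0' + '0' + '0' + '1' + '0' + '0' + '1' + '0' + '0' + '0' = '10001001000'

10001001000


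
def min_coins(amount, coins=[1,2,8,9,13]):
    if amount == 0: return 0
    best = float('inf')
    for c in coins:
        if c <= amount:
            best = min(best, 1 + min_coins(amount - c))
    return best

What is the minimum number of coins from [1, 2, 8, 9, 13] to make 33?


Building up with DP:
min_coins(0) = 0
min_coins(1) = min(1+min_coins(0)=1+0=1) = 1
min_coins(2) = min(1+min_coins(1)=1+1=2, 1+min_coins(0)=1+0=1) = 1
min_coins(3) = min(1+min_coins(2)=1+1=2, 1+min_coins(1)=1+1=2) = 2
min_coins(4) = min(1+min_coins(3)=1+2=3, 1+min_coins(2)=1+1=2) = 2
min_coins(5) = min(1+min_coins(4)=1+2=3, 1+min_coins(3)=1+2=3) = 3
min_coins(6) = min(1+min_coins(5)=1+3=4, 1+min_coins(4)=1+2=3) = 3
min_coins(7) = min(1+min_coins(6)=1+3=4, 1+min_coins(5)=1+3=4) = 4
min_coins(8) = min(1+min_coins(7)=1+4=5, 1+min_coins(6)=1+3=4, 1+min_coins(0)=1+0=1) = 1
min_coins(9) = min(1+min_coins(8)=1+1=2, 1+min_coins(7)=1+4=5, 1+min_coins(1)=1+1=2, 1+min_coins(0)=1+0=1) = 1
min_coins(10) = min(1+min_coins(9)=1+1=2, 1+min_coins(8)=1+1=2, 1+min_coins(2)=1+1=2, 1+min_coins(1)=1+1=2) = 2
min_coins(11) = min(1+min_coins(10)=1+2=3, 1+min_coins(9)=1+1=2, 1+min_coins(3)=1+2=3, 1+min_coins(2)=1+1=2) = 2
min_coins(12) = min(1+min_coins(11)=1+2=3, 1+min_coins(10)=1+2=3, 1+min_coins(4)=1+2=3, 1+min_coins(3)=1+2=3) = 3
min_coins(13) = min(1+min_coins(12)=1+3=4, 1+min_coins(11)=1+2=3, 1+min_coins(5)=1+3=4, 1+min_coins(4)=1+2=3, 1+min_coins(0)=1+0=1) = 1
min_coins(14) = min(1+min_coins(13)=1+1=2, 1+min_coins(12)=1+3=4, 1+min_coins(6)=1+3=4, 1+min_coins(5)=1+3=4, 1+min_coins(1)=1+1=2) = 2
min_coins(15) = min(1+min_coins(14)=1+2=3, 1+min_coins(13)=1+1=2, 1+min_coins(7)=1+4=5, 1+min_coins(6)=1+3=4, 1+min_coins(2)=1+1=2) = 2
min_coins(16) = min(1+min_coins(15)=1+2=3, 1+min_coins(14)=1+2=3, 1+min_coins(8)=1+1=2, 1+min_coins(7)=1+4=5, 1+min_coins(3)=1+2=3) = 2
min_coins(17) = min(1+min_coins(16)=1+2=3, 1+min_coins(15)=1+2=3, 1+min_coins(9)=1+1=2, 1+min_coins(8)=1+1=2, 1+min_coins(4)=1+2=3) = 2
min_coins(18) = min(1+min_coins(17)=1+2=3, 1+min_coins(16)=1+2=3, 1+min_coins(10)=1+2=3, 1+min_coins(9)=1+1=2, 1+min_coins(5)=1+3=4) = 2
min_coins(19) = min(1+min_coins(18)=1+2=3, 1+min_coins(17)=1+2=3, 1+min_coins(11)=1+2=3, 1+min_coins(10)=1+2=3, 1+min_coins(6)=1+3=4) = 3
min_coins(20) = min(1+min_coins(19)=1+3=4, 1+min_coins(18)=1+2=3, 1+min_coins(12)=1+3=4, 1+min_coins(11)=1+2=3, 1+min_coins(7)=1+4=5) = 3
min_coins(21) = min(1+min_coins(20)=1+3=4, 1+min_coins(19)=1+3=4, 1+min_coins(13)=1+1=2, 1+min_coins(12)=1+3=4, 1+min_coins(8)=1+1=2) = 2
min_coins(22) = min(1+min_coins(21)=1+2=3, 1+min_coins(20)=1+3=4, 1+min_coins(14)=1+2=3, 1+min_coins(13)=1+1=2, 1+min_coins(9)=1+1=2) = 2
min_coins(23) = min(1+min_coins(22)=1+2=3, 1+min_coins(21)=1+2=3, 1+min_coins(15)=1+2=3, 1+min_coins(14)=1+2=3, 1+min_coins(10)=1+2=3) = 3
min_coins(24) = min(1+min_coins(23)=1+3=4, 1+min_coins(22)=1+2=3, 1+min_coins(16)=1+2=3, 1+min_coins(15)=1+2=3, 1+min_coins(11)=1+2=3) = 3
min_coins(25) = min(1+min_coins(24)=1+3=4, 1+min_coins(23)=1+3=4, 1+min_coins(17)=1+2=3, 1+min_coins(16)=1+2=3, 1+min_coins(12)=1+3=4) = 3
min_coins(26) = min(1+min_coins(25)=1+3=4, 1+min_coins(24)=1+3=4, 1+min_coins(18)=1+2=3, 1+min_coins(17)=1+2=3, 1+min_coins(13)=1+1=2) = 2
min_coins(27) = min(1+min_coins(26)=1+2=3, 1+min_coins(25)=1+3=4, 1+min_coins(19)=1+3=4, 1+min_coins(18)=1+2=3, 1+min_coins(14)=1+2=3) = 3
min_coins(28) = min(1+min_coins(27)=1+3=4, 1+min_coins(26)=1+2=3, 1+min_coins(20)=1+3=4, 1+min_coins(19)=1+3=4, 1+min_coins(15)=1+2=3) = 3
min_coins(29) = min(1+min_coins(28)=1+3=4, 1+min_coins(27)=1+3=4, 1+min_coins(21)=1+2=3, 1+min_coins(20)=1+3=4, 1+min_coins(16)=1+2=3) = 3
min_coins(30) = min(1+min_coins(29)=1+3=4, 1+min_coins(28)=1+3=4, 1+min_coins(22)=1+2=3, 1+min_coins(21)=1+2=3, 1+min_coins(17)=1+2=3) = 3
min_coins(31) = min(1+min_coins(30)=1+3=4, 1+min_coins(29)=1+3=4, 1+min_coins(23)=1+3=4, 1+min_coins(22)=1+2=3, 1+min_coins(18)=1+2=3) = 3
min_coins(32) = min(1+min_coins(31)=1+3=4, 1+min_coins(30)=1+3=4, 1+min_coins(24)=1+3=4, 1+min_coins(23)=1+3=4, 1+min_coins(19)=1+3=4) = 4
min_coins(33) = min(1+min_coins(32)=1+4=5, 1+min_coins(31)=1+3=4, 1+min_coins(25)=1+3=4, 1+min_coins(24)=1+3=4, 1+min_coins(20)=1+3=4) = 4

4


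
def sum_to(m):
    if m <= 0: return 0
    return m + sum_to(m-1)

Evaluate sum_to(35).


sum_to(35)
= 35 + 34 + 33 + 32 + 31 + 30 + 29 + 28 + 27 + 26 + 25 + 24 + 23 + 22 + 21 + 20 + 19 + 18 + 17 + 16 + 15 + 14 + 13 + 12 + 11 + 10 + 9 + 8 + 7 + 6 + 5 + 4 + 3 + 2 + 1 + sum_to(0)
= 35 + 34 + 33 + 32 + 31 + 30 + 29 + 28 + 27 + 26 + 25 + 24 + 23 + 22 + 21 + 20 + 19 + 18 + 17 + 16 + 15 + 14 + 13 + 12 + 11 + 10 + 9 + 8 + 7 + 6 + 5 + 4 + 3 + 2 + 1 + 0
= 630

630


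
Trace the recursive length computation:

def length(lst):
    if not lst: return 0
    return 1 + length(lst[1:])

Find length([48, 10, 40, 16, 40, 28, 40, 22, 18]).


length([48, 10, 40, 16, 40, 28, 40, 22, 18]) = 1 + length([10, 40, 16, 40, 28, 40, 22, 18])
length([10, 40, 16, 40, 28, 40, 22, 18]) = 1 + length([40, 16, 40, 28, 40, 22, 18])
length([40, 16, 40, 28, 40, 22, 18]) = 1 + length([16, 40, 28, 40, 22, 18])
length([16, 40, 28, 40, 22, 18]) = 1 + length([40, 28, 40, 22, 18])
length([40, 28, 40, 22, 18]) = 1 + length([28, 40, 22, 18])
length([28, 40, 22, 18]) = 1 + length([40, 22, 18])
length([40, 22, 18]) = 1 + length([22, 18])
length([22, 18]) = 1 + length([18])
length([18]) = 1 + length([])
length([]) = 0  (base case)
Unwinding: 1 + 1 + 1 + 1 + 1 + 1 + 1 + 1 + 1 + 0 = 9

9


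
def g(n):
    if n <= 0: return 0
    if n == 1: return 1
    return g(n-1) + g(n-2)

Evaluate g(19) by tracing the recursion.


Computing g(19) bottom-up:
g(0) = 0
g(1) = 1
g(2) = g(1) + g(0) = 1 + 0 = 1
g(3) = g(2) + g(1) = 1 + 1 = 2
g(4) = g(3) + g(2) = 2 + 1 = 3
g(5) = g(4) + g(3) = 3 + 2 = 5
g(6) = g(5) + g(4) = 5 + 3 = 8
g(7) = g(6) + g(5) = 8 + 5 = 13
g(8) = g(7) + g(6) = 13 + 8 = 21
g(9) = g(8) + g(7) = 21 + 13 = 34
g(10) = g(9) + g(8) = 34 + 21 = 55
g(11) = g(10) + g(9) = 55 + 34 = 89
g(12) = g(11) + g(10) = 89 + 55 = 144
g(13) = g(12) + g(11) = 144 + 89 = 233
g(14) = g(13) + g(12) = 233 + 144 = 377
g(15) = g(14) + g(13) = 377 + 233 = 610
g(16) = g(15) + g(14) = 610 + 377 = 987
g(17) = g(16) + g(15) = 987 + 610 = 1597
g(18) = g(17) + g(16) = 1597 + 987 = 2584
g(19) = g(18) + g(17) = 2584 + 1597 = 4181

4181


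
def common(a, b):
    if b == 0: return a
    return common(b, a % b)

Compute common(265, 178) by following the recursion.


common(265, 178) = common(178, 87)
common(178, 87) = common(87, 4)
common(87, 4) = common(4, 3)
common(4, 3) = common(3, 1)
common(3, 1) = common(1, 0)
common(1, 0) = 1  (base case)

1


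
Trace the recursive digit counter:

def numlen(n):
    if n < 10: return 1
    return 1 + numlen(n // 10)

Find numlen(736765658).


numlen(736765658) = 1 + numlen(73676565)
numlen(73676565) = 1 + numlen(7367656)
numlen(7367656) = 1 + numlen(736765)
numlen(736765) = 1 + numlen(73676)
numlen(73676) = 1 + numlen(7367)
numlen(7367) = 1 + numlen(736)
numlen(736) = 1 + numlen(73)
numlen(73) = 1 + numlen(7)
numlen(7) = 1  (base case: 7 < 10)
Unwinding: 1 + 1 + 1 + 1 + 1 + 1 + 1 + 1 + 1 = 9

9


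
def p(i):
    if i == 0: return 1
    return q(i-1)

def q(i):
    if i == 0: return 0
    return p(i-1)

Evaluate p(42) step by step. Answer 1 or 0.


p(42) = q(41)
q(41) = p(40)
p(40) = q(39)
q(39) = p(38)
p(38) = q(37)
q(37) = p(36)
p(36) = q(35)
q(35) = p(34)
p(34) = q(33)
q(33) = p(32)
p(32) = q(31)
q(31) = p(30)
p(30) = q(29)
q(29) = p(28)
p(28) = q(27)
q(27) = p(26)
p(26) = q(25)
q(25) = p(24)
p(24) = q(23)
q(23) = p(22)
p(22) = q(21)
q(21) = p(20)
p(20) = q(19)
q(19) = p(18)
p(18) = q(17)
q(17) = p(16)
p(16) = q(15)
q(15) = p(14)
p(14) = q(13)
q(13) = p(12)
p(12) = q(11)
q(11) = p(10)
p(10) = q(9)
q(9) = p(8)
p(8) = q(7)
q(7) = p(6)
p(6) = q(5)
q(5) = p(4)
p(4) = q(3)
q(3) = p(2)
p(2) = q(1)
q(1) = p(0)
p(0) = 1  (base case)
Result: 1

1


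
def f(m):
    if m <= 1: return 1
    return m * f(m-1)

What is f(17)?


f(17)
= 17 * f(16)
= 17 * 16 * f(15)
= 17 * 16 * 15 * f(14)
= 17 * 16 * 15 * 14 * f(13)
= 17 * 16 * 15 * 14 * 13 * f(12)
= 17 * 16 * 15 * 14 * 13 * 12 * f(11)
= 17 * 16 * 15 * 14 * 13 * 12 * 11 * f(10)
= 17 * 16 * 15 * 14 * 13 * 12 * 11 * 10 * f(9)
= 17 * 16 * 15 * 14 * 13 * 12 * 11 * 10 * 9 * f(8)
= 17 * 16 * 15 * 14 * 13 * 12 * 11 * 10 * 9 * 8 * f(7)
= 17 * 16 * 15 * 14 * 13 * 12 * 11 * 10 * 9 * 8 * 7 * f(6)
= 17 * 16 * 15 * 14 * 13 * 12 * 11 * 10 * 9 * 8 * 7 * 6 * f(5)
= 17 * 16 * 15 * 14 * 13 * 12 * 11 * 10 * 9 * 8 * 7 * 6 * 5 * f(4)
= 17 * 16 * 15 * 14 * 13 * 12 * 11 * 10 * 9 * 8 * 7 * 6 * 5 * 4 * f(3)
= 17 * 16 * 15 * 14 * 13 * 12 * 11 * 10 * 9 * 8 * 7 * 6 * 5 * 4 * 3 * f(2)
= 17 * 16 * 15 * 14 * 13 * 12 * 11 * 10 * 9 * 8 * 7 * 6 * 5 * 4 * 3 * 2 * f(1)
= 17 * 16 * 15 * 14 * 13 * 12 * 11 * 10 * 9 * 8 * 7 * 6 * 5 * 4 * 3 * 2 * 1
= 355687428096000

355687428096000


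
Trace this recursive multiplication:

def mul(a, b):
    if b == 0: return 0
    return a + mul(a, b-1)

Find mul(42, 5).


mul(42, 5) = 42 + mul(42, 4)
mul(42, 4) = 42 + mul(42, 3)
mul(42, 3) = 42 + mul(42, 2)
mul(42, 2) = 42 + mul(42, 1)
mul(42, 1) = 42 + mul(42, 0)
mul(42, 0) = 0  (base case)
Total: 42 + 42 + 42 + 42 + 42 + 0 = 210

210


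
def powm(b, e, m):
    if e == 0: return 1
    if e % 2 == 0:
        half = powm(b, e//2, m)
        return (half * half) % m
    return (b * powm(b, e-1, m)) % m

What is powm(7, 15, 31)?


powm(7, 15, 31): e is odd, compute powm(7, 14, 31)
  powm(7, 14, 31): e is even, compute powm(7, 7, 31)
    powm(7, 7, 31): e is odd, compute powm(7, 6, 31)
      powm(7, 6, 31): e is even, compute powm(7, 3, 31)
        powm(7, 3, 31): e is odd, compute powm(7, 2, 31)
          powm(7, 2, 31): e is even, compute powm(7, 1, 31)
          powm(7, 1, 31): e is odd, compute powm(7, 0, 31)
          powm(7, 0, 31) = 1
          (7 * 1) % 31 = 7
          half=7, (7*7) % 31 = 18
        (7 * 18) % 31 = 2
      half=2, (2*2) % 31 = 4
    (7 * 4) % 31 = 28
  half=28, (28*28) % 31 = 9
(7 * 9) % 31 = 1

1


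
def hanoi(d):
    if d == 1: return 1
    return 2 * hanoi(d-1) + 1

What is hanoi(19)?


hanoi(19) = 2 * hanoi(18) + 1
hanoi(18) = 2 * hanoi(17) + 1
hanoi(17) = 2 * hanoi(16) + 1
hanoi(16) = 2 * hanoi(15) + 1
hanoi(15) = 2 * hanoi(14) + 1
hanoi(14) = 2 * hanoi(13) + 1
hanoi(13) = 2 * hanoi(12) + 1
hanoi(12) = 2 * hanoi(11) + 1
hanoi(11) = 2 * hanoi(10) + 1
hanoi(10) = 2 * hanoi(9) + 1
hanoi(9) = 2 * hanoi(8) + 1
hanoi(8) = 2 * hanoi(7) + 1
hanoi(7) = 2 * hanoi(6) + 1
hanoi(6) = 2 * hanoi(5) + 1
hanoi(5) = 2 * hanoi(4) + 1
hanoi(4) = 2 * hanoi(3) + 1
hanoi(3) = 2 * hanoi(2) + 1
hanoi(2) = 2 * hanoi(1) + 1
hanoi(1) = 1  (base case)
hanoi(2) = 2 * 1 + 1 = 3
hanoi(3) = 2 * 3 + 1 = 7
hanoi(4) = 2 * 7 + 1 = 15
hanoi(5) = 2 * 15 + 1 = 31
hanoi(6) = 2 * 31 + 1 = 63
hanoi(7) = 2 * 63 + 1 = 127
hanoi(8) = 2 * 127 + 1 = 255
hanoi(9) = 2 * 255 + 1 = 511
hanoi(10) = 2 * 511 + 1 = 1023
hanoi(11) = 2 * 1023 + 1 = 2047
hanoi(12) = 2 * 2047 + 1 = 4095
hanoi(13) = 2 * 4095 + 1 = 8191
hanoi(14) = 2 * 8191 + 1 = 16383
hanoi(15) = 2 * 16383 + 1 = 32767
hanoi(16) = 2 * 32767 + 1 = 65535
hanoi(17) = 2 * 65535 + 1 = 131071
hanoi(18) = 2 * 131071 + 1 = 262143
hanoi(19) = 2 * 262143 + 1 = 524287

524287


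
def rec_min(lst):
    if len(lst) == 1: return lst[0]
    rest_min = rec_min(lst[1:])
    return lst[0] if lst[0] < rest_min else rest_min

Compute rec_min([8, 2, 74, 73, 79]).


rec_min([8, 2, 74, 73, 79]): compare 8 with rec_min([2, 74, 73, 79])
rec_min([2, 74, 73, 79]): compare 2 with rec_min([74, 73, 79])
rec_min([74, 73, 79]): compare 74 with rec_min([73, 79])
rec_min([73, 79]): compare 73 with rec_min([79])
rec_min([79]) = 79  (base case)
Compare 73 with 79 -> 73
Compare 74 with 73 -> 73
Compare 2 with 73 -> 2
Compare 8 with 2 -> 2

2


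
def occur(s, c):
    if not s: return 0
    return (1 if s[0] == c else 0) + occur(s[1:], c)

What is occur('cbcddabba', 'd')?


s[0]='c' != 'd' -> 0
s[0]='b' != 'd' -> 0
s[0]='c' != 'd' -> 0
s[0]='d' == 'd' -> 1
s[0]='d' == 'd' -> 1
s[0]='a' != 'd' -> 0
s[0]='b' != 'd' -> 0
s[0]='b' != 'd' -> 0
s[0]='a' != 'd' -> 0
Sum: 0 + 0 + 0 + 1 + 1 + 0 + 0 + 0 + 0 = 2

2


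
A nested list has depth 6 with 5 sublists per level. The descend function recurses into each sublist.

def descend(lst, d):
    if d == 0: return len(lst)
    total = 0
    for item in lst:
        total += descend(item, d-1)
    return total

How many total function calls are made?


At depth 0 (root): 1 call
At depth 1: each of 1 parents calls descend on 5 children = 5 calls
At depth 2: each of 5 parents calls descend on 5 children = 25 calls
At depth 3: each of 25 parents calls descend on 5 children = 125 calls
At depth 4: each of 125 parents calls descend on 5 children = 625 calls
At depth 5: each of 625 parents calls descend on 5 children = 3125 calls
At depth 6: each of 3125 parents calls descend on 5 children = 15625 calls
Total: 1 + 5 + 25 + 125 + 625 + 3125 + 15625 = 19531

19531


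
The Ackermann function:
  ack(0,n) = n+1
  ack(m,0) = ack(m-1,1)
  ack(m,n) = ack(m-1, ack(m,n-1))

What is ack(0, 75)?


ack(0, 75) = 76
Result: ack(0, 75) = 76

76


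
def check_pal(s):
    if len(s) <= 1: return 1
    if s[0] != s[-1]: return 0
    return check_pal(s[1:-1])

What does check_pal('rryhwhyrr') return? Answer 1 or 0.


check_pal('rryhwhyrr'): s[0]='r' == s[-1]='r' -> check check_pal('ryhwhyr')
check_pal('ryhwhyr'): s[0]='r' == s[-1]='r' -> check check_pal('yhwhy')
check_pal('yhwhy'): s[0]='y' == s[-1]='y' -> check check_pal('hwh')
check_pal('hwh'): s[0]='h' == s[-1]='h' -> check check_pal('w')
check_pal('w'): len <= 1 -> return 1  (base case)
Result: 1 (palindrome)

1


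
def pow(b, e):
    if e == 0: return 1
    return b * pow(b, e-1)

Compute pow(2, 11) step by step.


pow(2, 11)
= 2 * pow(2, 10)
= 2 * 2 * pow(2, 9)
= 2 * 2 * 2 * pow(2, 8)
= 2 * 2 * 2 * 2 * pow(2, 7)
= 2 * 2 * 2 * 2 * 2 * pow(2, 6)
= 2 * 2 * 2 * 2 * 2 * 2 * pow(2, 5)
= 2 * 2 * 2 * 2 * 2 * 2 * 2 * pow(2, 4)
= 2 * 2 * 2 * 2 * 2 * 2 * 2 * 2 * pow(2, 3)
= 2 * 2 * 2 * 2 * 2 * 2 * 2 * 2 * 2 * pow(2, 2)
= 2 * 2 * 2 * 2 * 2 * 2 * 2 * 2 * 2 * 2 * pow(2, 1)
= 2 * 2 * 2 * 2 * 2 * 2 * 2 * 2 * 2 * 2 * 2 * pow(2, 0)
= 2 * 2 * 2 * 2 * 2 * 2 * 2 * 2 * 2 * 2 * 2 * 1
= 2048

2048


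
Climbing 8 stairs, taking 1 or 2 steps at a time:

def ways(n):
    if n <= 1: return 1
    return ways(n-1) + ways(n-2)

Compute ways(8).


Building up from base cases:
ways(0) = 1
ways(1) = 1
ways(2) = ways(1) + ways(0) = 1 + 1 = 2
ways(3) = ways(2) + ways(1) = 2 + 1 = 3
ways(4) = ways(3) + ways(2) = 3 + 2 = 5
ways(5) = ways(4) + ways(3) = 5 + 3 = 8
ways(6) = ways(5) + ways(4) = 8 + 5 = 13
ways(7) = ways(6) + ways(5) = 13 + 8 = 21
ways(8) = ways(7) + ways(6) = 21 + 13 = 34

34


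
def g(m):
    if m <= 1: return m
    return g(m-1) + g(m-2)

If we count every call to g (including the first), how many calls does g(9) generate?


Let C(n) = total calls for g(n)
C(0) = 1, C(1) = 1
C(2) = 1 + C(1) + C(0) = 1 + 1 + 1 = 3
C(3) = 1 + C(2) + C(1) = 1 + 3 + 1 = 5
C(4) = 1 + C(3) + C(2) = 1 + 5 + 3 = 9
C(5) = 1 + C(4) + C(3) = 1 + 9 + 5 = 15
C(6) = 1 + C(5) + C(4) = 1 + 15 + 9 = 25
C(7) = 1 + C(6) + C(5) = 1 + 25 + 15 = 41
C(8) = 1 + C(7) + C(6) = 1 + 41 + 25 = 67
C(9) = 1 + C(8) + C(7) = 1 + 67 + 41 = 109

109


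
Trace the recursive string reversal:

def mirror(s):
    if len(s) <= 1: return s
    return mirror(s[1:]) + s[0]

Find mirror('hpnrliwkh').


mirror('hpnrliwkh') = mirror('pnrliwkh') + 'h'
mirror('pnrliwkh') = mirror('nrliwkh') + 'p'
mirror('nrliwkh') = mirror('rliwkh') + 'n'
mirror('rliwkh') = mirror('liwkh') + 'r'
mirror('liwkh') = mirror('iwkh') + 'l'
mirror('iwkh') = mirror('wkh') + 'i'
mirror('wkh') = mirror('kh') + 'w'
mirror('kh') = mirror('h') + 'k'
mirror('h') = 'h'  (base case)
Concatenating: 'h' + 'k' + 'w' + 'i' + 'l' + 'r' + 'n' + 'p' + 'h' = 'hkwilrnph'

hkwilrnph


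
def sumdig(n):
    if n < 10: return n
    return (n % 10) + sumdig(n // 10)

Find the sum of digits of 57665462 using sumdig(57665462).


sumdig(57665462) = 2 + sumdig(5766546)
sumdig(5766546) = 6 + sumdig(576654)
sumdig(576654) = 4 + sumdig(57665)
sumdig(57665) = 5 + sumdig(5766)
sumdig(5766) = 6 + sumdig(576)
sumdig(576) = 6 + sumdig(57)
sumdig(57) = 7 + sumdig(5)
sumdig(5) = 5  (base case)
Total: 2 + 6 + 4 + 5 + 6 + 6 + 7 + 5 = 41

41


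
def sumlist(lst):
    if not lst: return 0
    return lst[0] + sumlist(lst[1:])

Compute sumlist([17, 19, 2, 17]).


sumlist([17, 19, 2, 17]) = 17 + sumlist([19, 2, 17])
sumlist([19, 2, 17]) = 19 + sumlist([2, 17])
sumlist([2, 17]) = 2 + sumlist([17])
sumlist([17]) = 17 + sumlist([])
sumlist([]) = 0  (base case)
Total: 17 + 19 + 2 + 17 + 0 = 55

55


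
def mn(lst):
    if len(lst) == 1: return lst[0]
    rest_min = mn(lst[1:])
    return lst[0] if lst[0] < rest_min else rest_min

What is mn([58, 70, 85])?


mn([58, 70, 85]): compare 58 with mn([70, 85])
mn([70, 85]): compare 70 with mn([85])
mn([85]) = 85  (base case)
Compare 70 with 85 -> 70
Compare 58 with 70 -> 58

58


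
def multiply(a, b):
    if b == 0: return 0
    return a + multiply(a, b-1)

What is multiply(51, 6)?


multiply(51, 6) = 51 + multiply(51, 5)
multiply(51, 5) = 51 + multiply(51, 4)
multiply(51, 4) = 51 + multiply(51, 3)
multiply(51, 3) = 51 + multiply(51, 2)
multiply(51, 2) = 51 + multiply(51, 1)
multiply(51, 1) = 51 + multiply(51, 0)
multiply(51, 0) = 0  (base case)
Total: 51 + 51 + 51 + 51 + 51 + 51 + 0 = 306

306


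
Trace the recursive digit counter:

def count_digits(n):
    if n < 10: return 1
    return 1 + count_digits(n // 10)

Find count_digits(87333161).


count_digits(87333161) = 1 + count_digits(8733316)
count_digits(8733316) = 1 + count_digits(873331)
count_digits(873331) = 1 + count_digits(87333)
count_digits(87333) = 1 + count_digits(8733)
count_digits(8733) = 1 + count_digits(873)
count_digits(873) = 1 + count_digits(87)
count_digits(87) = 1 + count_digits(8)
count_digits(8) = 1  (base case: 8 < 10)
Unwinding: 1 + 1 + 1 + 1 + 1 + 1 + 1 + 1 = 8

8


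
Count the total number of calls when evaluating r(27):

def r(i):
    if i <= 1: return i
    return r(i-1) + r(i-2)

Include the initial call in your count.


Let C(n) = total calls for r(n)
C(0) = 1, C(1) = 1
C(2) = 1 + C(1) + C(0) = 1 + 1 + 1 = 3
C(3) = 1 + C(2) + C(1) = 1 + 3 + 1 = 5
C(4) = 1 + C(3) + C(2) = 1 + 5 + 3 = 9
C(5) = 1 + C(4) + C(3) = 1 + 9 + 5 = 15
C(6) = 1 + C(5) + C(4) = 1 + 15 + 9 = 25
C(7) = 1 + C(6) + C(5) = 1 + 25 + 15 = 41
C(8) = 1 + C(7) + C(6) = 1 + 41 + 25 = 67
C(9) = 1 + C(8) + C(7) = 1 + 67 + 41 = 109
C(10) = 1 + C(9) + C(8) = 1 + 109 + 67 = 177
C(11) = 1 + C(10) + C(9) = 1 + 177 + 109 = 287
C(12) = 1 + C(11) + C(10) = 1 + 287 + 177 = 465
C(13) = 1 + C(12) + C(11) = 1 + 465 + 287 = 753
C(14) = 1 + C(13) + C(12) = 1 + 753 + 465 = 1219
C(15) = 1 + C(14) + C(13) = 1 + 1219 + 753 = 1973
C(16) = 1 + C(15) + C(14) = 1 + 1973 + 1219 = 3193
C(17) = 1 + C(16) + C(15) = 1 + 3193 + 1973 = 5167
C(18) = 1 + C(17) + C(16) = 1 + 5167 + 3193 = 8361
C(19) = 1 + C(18) + C(17) = 1 + 8361 + 5167 = 13529
C(20) = 1 + C(19) + C(18) = 1 + 13529 + 8361 = 21891
C(21) = 1 + C(20) + C(19) = 1 + 21891 + 13529 = 35421
C(22) = 1 + C(21) + C(20) = 1 + 35421 + 21891 = 57313
C(23) = 1 + C(22) + C(21) = 1 + 57313 + 35421 = 92735
C(24) = 1 + C(23) + C(22) = 1 + 92735 + 57313 = 150049
C(25) = 1 + C(24) + C(23) = 1 + 150049 + 92735 = 242785
C(26) = 1 + C(25) + C(24) = 1 + 242785 + 150049 = 392835
C(27) = 1 + C(26) + C(25) = 1 + 392835 + 242785 = 635621

635621


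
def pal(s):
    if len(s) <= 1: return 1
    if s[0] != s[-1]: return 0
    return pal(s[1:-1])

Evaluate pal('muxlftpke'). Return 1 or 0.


pal('muxlftpke'): s[0]='m' != s[-1]='e' -> return 0
Result: 0 (not a palindrome)

0


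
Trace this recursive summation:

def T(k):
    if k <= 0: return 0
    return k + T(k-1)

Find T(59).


T(59)
= 59 + 58 + 57 + 56 + 55 + 54 + 53 + 52 + 51 + 50 + 49 + 48 + 47 + 46 + 45 + 44 + 43 + 42 + 41 + 40 + 39 + 38 + 37 + 36 + 35 + 34 + 33 + 32 + 31 + 30 + 29 + 28 + 27 + 26 + 25 + 24 + 23 + 22 + 21 + 20 + 19 + 18 + 17 + 16 + 15 + 14 + 13 + 12 + 11 + 10 + 9 + 8 + 7 + 6 + 5 + 4 + 3 + 2 + 1 + T(0)
= 59 + 58 + 57 + 56 + 55 + 54 + 53 + 52 + 51 + 50 + 49 + 48 + 47 + 46 + 45 + 44 + 43 + 42 + 41 + 40 + 39 + 38 + 37 + 36 + 35 + 34 + 33 + 32 + 31 + 30 + 29 + 28 + 27 + 26 + 25 + 24 + 23 + 22 + 21 + 20 + 19 + 18 + 17 + 16 + 15 + 14 + 13 + 12 + 11 + 10 + 9 + 8 + 7 + 6 + 5 + 4 + 3 + 2 + 1 + 0
= 1770

1770


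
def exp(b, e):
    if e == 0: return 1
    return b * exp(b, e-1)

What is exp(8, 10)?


exp(8, 10)
= 8 * exp(8, 9)
= 8 * 8 * exp(8, 8)
= 8 * 8 * 8 * exp(8, 7)
= 8 * 8 * 8 * 8 * exp(8, 6)
= 8 * 8 * 8 * 8 * 8 * exp(8, 5)
= 8 * 8 * 8 * 8 * 8 * 8 * exp(8, 4)
= 8 * 8 * 8 * 8 * 8 * 8 * 8 * exp(8, 3)
= 8 * 8 * 8 * 8 * 8 * 8 * 8 * 8 * exp(8, 2)
= 8 * 8 * 8 * 8 * 8 * 8 * 8 * 8 * 8 * exp(8, 1)
= 8 * 8 * 8 * 8 * 8 * 8 * 8 * 8 * 8 * 8 * exp(8, 0)
= 8 * 8 * 8 * 8 * 8 * 8 * 8 * 8 * 8 * 8 * 1
= 1073741824

1073741824


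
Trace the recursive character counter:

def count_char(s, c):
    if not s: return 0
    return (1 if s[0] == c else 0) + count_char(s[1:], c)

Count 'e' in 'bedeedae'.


s[0]='b' != 'e' -> 0
s[0]='e' == 'e' -> 1
s[0]='d' != 'e' -> 0
s[0]='e' == 'e' -> 1
s[0]='e' == 'e' -> 1
s[0]='d' != 'e' -> 0
s[0]='a' != 'e' -> 0
s[0]='e' == 'e' -> 1
Sum: 0 + 1 + 0 + 1 + 1 + 0 + 0 + 1 = 4

4


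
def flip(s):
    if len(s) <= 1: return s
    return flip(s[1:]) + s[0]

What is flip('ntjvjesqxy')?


flip('ntjvjesqxy') = flip('tjvjesqxy') + 'n'
flip('tjvjesqxy') = flip('jvjesqxy') + 't'
flip('jvjesqxy') = flip('vjesqxy') + 'j'
flip('vjesqxy') = flip('jesqxy') + 'v'
flip('jesqxy') = flip('esqxy') + 'j'
flip('esqxy') = flip('sqxy') + 'e'
flip('sqxy') = flip('qxy') + 's'
flip('qxy') = flip('xy') + 'q'
flip('xy') = flip('y') + 'x'
flip('y') = 'y'  (base case)
Concatenating: 'y' + 'x' + 'q' + 's' + 'e' + 'j' + 'v' + 'j' + 't' + 'n' = 'yxqsejvjtn'

yxqsejvjtn


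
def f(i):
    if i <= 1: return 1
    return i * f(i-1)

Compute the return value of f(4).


f(4)
= 4 * f(3)
= 4 * 3 * f(2)
= 4 * 3 * 2 * f(1)
= 4 * 3 * 2 * 1
= 24

24


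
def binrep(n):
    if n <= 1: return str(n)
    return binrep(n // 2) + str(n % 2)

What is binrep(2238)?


binrep(2238) = binrep(1119) + '0'
binrep(1119) = binrep(559) + '1'
binrep(559) = binrep(279) + '1'
binrep(279) = binrep(139) + '1'
binrep(139) = binrep(69) + '1'
binrep(69) = binrep(34) + '1'
binrep(34) = binrep(17) + '0'
binrep(17) = binrep(8) + '1'
binrep(8) = binrep(4) + '0'
binrep(4) = binrep(2) + '0'
binrep(2) = binrep(1) + '0'
binrep(1) = '1'  (base case)
Concatenating: '1' + '0' + '0' + '0' + '1' + '0' + '1' + '1' + '1' + '1' + '1' + '0' = '100010111110'

100010111110


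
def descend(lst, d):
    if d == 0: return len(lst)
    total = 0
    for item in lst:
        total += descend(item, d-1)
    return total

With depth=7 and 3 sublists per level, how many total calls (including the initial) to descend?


At depth 0 (root): 1 call
At depth 1: each of 1 parents calls descend on 3 children = 3 calls
At depth 2: each of 3 parents calls descend on 3 children = 9 calls
At depth 3: each of 9 parents calls descend on 3 children = 27 calls
At depth 4: each of 27 parents calls descend on 3 children = 81 calls
At depth 5: each of 81 parents calls descend on 3 children = 243 calls
At depth 6: each of 243 parents calls descend on 3 children = 729 calls
At depth 7: each of 729 parents calls descend on 3 children = 2187 calls
Total: 1 + 3 + 9 + 27 + 81 + 243 + 729 + 2187 = 3280

3280


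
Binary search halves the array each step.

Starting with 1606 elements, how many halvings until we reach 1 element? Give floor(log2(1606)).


1606 / 2 = 803
803 / 2 = 401
401 / 2 = 200
200 / 2 = 100
100 / 2 = 50
50 / 2 = 25
25 / 2 = 12
12 / 2 = 6
6 / 2 = 3
3 / 2 = 1
Reached 1 after 10 halvings

10


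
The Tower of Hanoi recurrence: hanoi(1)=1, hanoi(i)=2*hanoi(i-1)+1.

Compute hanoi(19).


hanoi(19) = 2 * hanoi(18) + 1
hanoi(18) = 2 * hanoi(17) + 1
hanoi(17) = 2 * hanoi(16) + 1
hanoi(16) = 2 * hanoi(15) + 1
hanoi(15) = 2 * hanoi(14) + 1
hanoi(14) = 2 * hanoi(13) + 1
hanoi(13) = 2 * hanoi(12) + 1
hanoi(12) = 2 * hanoi(11) + 1
hanoi(11) = 2 * hanoi(10) + 1
hanoi(10) = 2 * hanoi(9) + 1
hanoi(9) = 2 * hanoi(8) + 1
hanoi(8) = 2 * hanoi(7) + 1
hanoi(7) = 2 * hanoi(6) + 1
hanoi(6) = 2 * hanoi(5) + 1
hanoi(5) = 2 * hanoi(4) + 1
hanoi(4) = 2 * hanoi(3) + 1
hanoi(3) = 2 * hanoi(2) + 1
hanoi(2) = 2 * hanoi(1) + 1
hanoi(1) = 1  (base case)
hanoi(2) = 2 * 1 + 1 = 3
hanoi(3) = 2 * 3 + 1 = 7
hanoi(4) = 2 * 7 + 1 = 15
hanoi(5) = 2 * 15 + 1 = 31
hanoi(6) = 2 * 31 + 1 = 63
hanoi(7) = 2 * 63 + 1 = 127
hanoi(8) = 2 * 127 + 1 = 255
hanoi(9) = 2 * 255 + 1 = 511
hanoi(10) = 2 * 511 + 1 = 1023
hanoi(11) = 2 * 1023 + 1 = 2047
hanoi(12) = 2 * 2047 + 1 = 4095
hanoi(13) = 2 * 4095 + 1 = 8191
hanoi(14) = 2 * 8191 + 1 = 16383
hanoi(15) = 2 * 16383 + 1 = 32767
hanoi(16) = 2 * 32767 + 1 = 65535
hanoi(17) = 2 * 65535 + 1 = 131071
hanoi(18) = 2 * 131071 + 1 = 262143
hanoi(19) = 2 * 262143 + 1 = 524287

524287


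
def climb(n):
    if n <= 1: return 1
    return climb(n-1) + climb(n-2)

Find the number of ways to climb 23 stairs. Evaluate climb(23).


Building up from base cases:
climb(0) = 1
climb(1) = 1
climb(2) = climb(1) + climb(0) = 1 + 1 = 2
climb(3) = climb(2) + climb(1) = 2 + 1 = 3
climb(4) = climb(3) + climb(2) = 3 + 2 = 5
climb(5) = climb(4) + climb(3) = 5 + 3 = 8
climb(6) = climb(5) + climb(4) = 8 + 5 = 13
climb(7) = climb(6) + climb(5) = 13 + 8 = 21
climb(8) = climb(7) + climb(6) = 21 + 13 = 34
climb(9) = climb(8) + climb(7) = 34 + 21 = 55
climb(10) = climb(9) + climb(8) = 55 + 34 = 89
climb(11) = climb(10) + climb(9) = 89 + 55 = 144
climb(12) = climb(11) + climb(10) = 144 + 89 = 233
climb(13) = climb(12) + climb(11) = 233 + 144 = 377
climb(14) = climb(13) + climb(12) = 377 + 233 = 610
climb(15) = climb(14) + climb(13) = 610 + 377 = 987
climb(16) = climb(15) + climb(14) = 987 + 610 = 1597
climb(17) = climb(16) + climb(15) = 1597 + 987 = 2584
climb(18) = climb(17) + climb(16) = 2584 + 1597 = 4181
climb(19) = climb(18) + climb(17) = 4181 + 2584 = 6765
climb(20) = climb(19) + climb(18) = 6765 + 4181 = 10946
climb(21) = climb(20) + climb(19) = 10946 + 6765 = 17711
climb(22) = climb(21) + climb(20) = 17711 + 10946 = 28657
climb(23) = climb(22) + climb(21) = 28657 + 17711 = 46368

46368


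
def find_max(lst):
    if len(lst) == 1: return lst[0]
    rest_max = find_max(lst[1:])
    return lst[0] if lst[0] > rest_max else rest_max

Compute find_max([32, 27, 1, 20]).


find_max([32, 27, 1, 20]): compare 32 with find_max([27, 1, 20])
find_max([27, 1, 20]): compare 27 with find_max([1, 20])
find_max([1, 20]): compare 1 with find_max([20])
find_max([20]) = 20  (base case)
Compare 1 with 20 -> 20
Compare 27 with 20 -> 27
Compare 32 with 27 -> 32

32


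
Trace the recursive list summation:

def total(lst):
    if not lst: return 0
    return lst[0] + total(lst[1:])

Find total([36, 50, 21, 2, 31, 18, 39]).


total([36, 50, 21, 2, 31, 18, 39]) = 36 + total([50, 21, 2, 31, 18, 39])
total([50, 21, 2, 31, 18, 39]) = 50 + total([21, 2, 31, 18, 39])
total([21, 2, 31, 18, 39]) = 21 + total([2, 31, 18, 39])
total([2, 31, 18, 39]) = 2 + total([31, 18, 39])
total([31, 18, 39]) = 31 + total([18, 39])
total([18, 39]) = 18 + total([39])
total([39]) = 39 + total([])
total([]) = 0  (base case)
Total: 36 + 50 + 21 + 2 + 31 + 18 + 39 + 0 = 197

197


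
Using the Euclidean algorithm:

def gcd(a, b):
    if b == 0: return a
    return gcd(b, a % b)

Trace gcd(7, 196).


gcd(7, 196) = gcd(196, 7)
gcd(196, 7) = gcd(7, 0)
gcd(7, 0) = 7  (base case)

7


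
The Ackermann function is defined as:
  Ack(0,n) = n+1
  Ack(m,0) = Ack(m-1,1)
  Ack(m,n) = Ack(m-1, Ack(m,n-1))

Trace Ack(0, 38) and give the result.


Ack(0, 38) = 39
Result: Ack(0, 38) = 39

39


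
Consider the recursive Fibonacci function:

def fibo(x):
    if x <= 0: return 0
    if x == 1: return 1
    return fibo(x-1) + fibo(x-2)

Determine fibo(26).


Computing fibo(26) bottom-up:
fibo(0) = 0
fibo(1) = 1
fibo(2) = fibo(1) + fibo(0) = 1 + 0 = 1
fibo(3) = fibo(2) + fibo(1) = 1 + 1 = 2
fibo(4) = fibo(3) + fibo(2) = 2 + 1 = 3
fibo(5) = fibo(4) + fibo(3) = 3 + 2 = 5
fibo(6) = fibo(5) + fibo(4) = 5 + 3 = 8
fibo(7) = fibo(6) + fibo(5) = 8 + 5 = 13
fibo(8) = fibo(7) + fibo(6) = 13 + 8 = 21
fibo(9) = fibo(8) + fibo(7) = 21 + 13 = 34
fibo(10) = fibo(9) + fibo(8) = 34 + 21 = 55
fibo(11) = fibo(10) + fibo(9) = 55 + 34 = 89
fibo(12) = fibo(11) + fibo(10) = 89 + 55 = 144
fibo(13) = fibo(12) + fibo(11) = 144 + 89 = 233
fibo(14) = fibo(13) + fibo(12) = 233 + 144 = 377
fibo(15) = fibo(14) + fibo(13) = 377 + 233 = 610
fibo(16) = fibo(15) + fibo(14) = 610 + 377 = 987
fibo(17) = fibo(16) + fibo(15) = 987 + 610 = 1597
fibo(18) = fibo(17) + fibo(16) = 1597 + 987 = 2584
fibo(19) = fibo(18) + fibo(17) = 2584 + 1597 = 4181
fibo(20) = fibo(19) + fibo(18) = 4181 + 2584 = 6765
fibo(21) = fibo(20) + fibo(19) = 6765 + 4181 = 10946
fibo(22) = fibo(21) + fibo(20) = 10946 + 6765 = 17711
fibo(23) = fibo(22) + fibo(21) = 17711 + 10946 = 28657
fibo(24) = fibo(23) + fibo(22) = 28657 + 17711 = 46368
fibo(25) = fibo(24) + fibo(23) = 46368 + 28657 = 75025
fibo(26) = fibo(25) + fibo(24) = 75025 + 46368 = 121393

121393


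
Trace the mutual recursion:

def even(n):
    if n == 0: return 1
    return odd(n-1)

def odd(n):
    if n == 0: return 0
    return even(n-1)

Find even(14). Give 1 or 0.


even(14) = odd(13)
odd(13) = even(12)
even(12) = odd(11)
odd(11) = even(10)
even(10) = odd(9)
odd(9) = even(8)
even(8) = odd(7)
odd(7) = even(6)
even(6) = odd(5)
odd(5) = even(4)
even(4) = odd(3)
odd(3) = even(2)
even(2) = odd(1)
odd(1) = even(0)
even(0) = 1  (base case)
Result: 1

1


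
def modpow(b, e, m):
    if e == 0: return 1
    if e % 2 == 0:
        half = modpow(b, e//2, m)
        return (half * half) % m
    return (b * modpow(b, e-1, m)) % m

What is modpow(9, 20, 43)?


modpow(9, 20, 43): e is even, compute modpow(9, 10, 43)
  modpow(9, 10, 43): e is even, compute modpow(9, 5, 43)
    modpow(9, 5, 43): e is odd, compute modpow(9, 4, 43)
      modpow(9, 4, 43): e is even, compute modpow(9, 2, 43)
        modpow(9, 2, 43): e is even, compute modpow(9, 1, 43)
          modpow(9, 1, 43): e is odd, compute modpow(9, 0, 43)
          modpow(9, 0, 43) = 1
          (9 * 1) % 43 = 9
        half=9, (9*9) % 43 = 38
      half=38, (38*38) % 43 = 25
    (9 * 25) % 43 = 10
  half=10, (10*10) % 43 = 14
half=14, (14*14) % 43 = 24

24


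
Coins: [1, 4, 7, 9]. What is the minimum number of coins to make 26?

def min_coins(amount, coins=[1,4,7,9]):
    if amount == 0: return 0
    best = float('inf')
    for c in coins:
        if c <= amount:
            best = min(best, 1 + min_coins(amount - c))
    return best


Building up with DP:
min_coins(0) = 0
min_coins(1) = min(1+min_coins(0)=1+0=1) = 1
min_coins(2) = min(1+min_coins(1)=1+1=2) = 2
min_coins(3) = min(1+min_coins(2)=1+2=3) = 3
min_coins(4) = min(1+min_coins(3)=1+3=4, 1+min_coins(0)=1+0=1) = 1
min_coins(5) = min(1+min_coins(4)=1+1=2, 1+min_coins(1)=1+1=2) = 2
min_coins(6) = min(1+min_coins(5)=1+2=3, 1+min_coins(2)=1+2=3) = 3
min_coins(7) = min(1+min_coins(6)=1+3=4, 1+min_coins(3)=1+3=4, 1+min_coins(0)=1+0=1) = 1
min_coins(8) = min(1+min_coins(7)=1+1=2, 1+min_coins(4)=1+1=2, 1+min_coins(1)=1+1=2) = 2
min_coins(9) = min(1+min_coins(8)=1+2=3, 1+min_coins(5)=1+2=3, 1+min_coins(2)=1+2=3, 1+min_coins(0)=1+0=1) = 1
min_coins(10) = min(1+min_coins(9)=1+1=2, 1+min_coins(6)=1+3=4, 1+min_coins(3)=1+3=4, 1+min_coins(1)=1+1=2) = 2
min_coins(11) = min(1+min_coins(10)=1+2=3, 1+min_coins(7)=1+1=2, 1+min_coins(4)=1+1=2, 1+min_coins(2)=1+2=3) = 2
min_coins(12) = min(1+min_coins(11)=1+2=3, 1+min_coins(8)=1+2=3, 1+min_coins(5)=1+2=3, 1+min_coins(3)=1+3=4) = 3
min_coins(13) = min(1+min_coins(12)=1+3=4, 1+min_coins(9)=1+1=2, 1+min_coins(6)=1+3=4, 1+min_coins(4)=1+1=2) = 2
min_coins(14) = min(1+min_coins(13)=1+2=3, 1+min_coins(10)=1+2=3, 1+min_coins(7)=1+1=2, 1+min_coins(5)=1+2=3) = 2
min_coins(15) = min(1+min_coins(14)=1+2=3, 1+min_coins(11)=1+2=3, 1+min_coins(8)=1+2=3, 1+min_coins(6)=1+3=4) = 3
min_coins(16) = min(1+min_coins(15)=1+3=4, 1+min_coins(12)=1+3=4, 1+min_coins(9)=1+1=2, 1+min_coins(7)=1+1=2) = 2
min_coins(17) = min(1+min_coins(16)=1+2=3, 1+min_coins(13)=1+2=3, 1+min_coins(10)=1+2=3, 1+min_coins(8)=1+2=3) = 3
min_coins(18) = min(1+min_coins(17)=1+3=4, 1+min_coins(14)=1+2=3, 1+min_coins(11)=1+2=3, 1+min_coins(9)=1+1=2) = 2
min_coins(19) = min(1+min_coins(18)=1+2=3, 1+min_coins(15)=1+3=4, 1+min_coins(12)=1+3=4, 1+min_coins(10)=1+2=3) = 3
min_coins(20) = min(1+min_coins(19)=1+3=4, 1+min_coins(16)=1+2=3, 1+min_coins(13)=1+2=3, 1+min_coins(11)=1+2=3) = 3
min_coins(21) = min(1+min_coins(20)=1+3=4, 1+min_coins(17)=1+3=4, 1+min_coins(14)=1+2=3, 1+min_coins(12)=1+3=4) = 3
min_coins(22) = min(1+min_coins(21)=1+3=4, 1+min_coins(18)=1+2=3, 1+min_coins(15)=1+3=4, 1+min_coins(13)=1+2=3) = 3
min_coins(23) = min(1+min_coins(22)=1+3=4, 1+min_coins(19)=1+3=4, 1+min_coins(16)=1+2=3, 1+min_coins(14)=1+2=3) = 3
min_coins(24) = min(1+min_coins(23)=1+3=4, 1+min_coins(20)=1+3=4, 1+min_coins(17)=1+3=4, 1+min_coins(15)=1+3=4) = 4
min_coins(25) = min(1+min_coins(24)=1+4=5, 1+min_coins(21)=1+3=4, 1+min_coins(18)=1+2=3, 1+min_coins(16)=1+2=3) = 3
min_coins(26) = min(1+min_coins(25)=1+3=4, 1+min_coins(22)=1+3=4, 1+min_coins(19)=1+3=4, 1+min_coins(17)=1+3=4) = 4

4


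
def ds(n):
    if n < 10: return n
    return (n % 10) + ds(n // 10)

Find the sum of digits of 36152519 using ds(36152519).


ds(36152519) = 9 + ds(3615251)
ds(3615251) = 1 + ds(361525)
ds(361525) = 5 + ds(36152)
ds(36152) = 2 + ds(3615)
ds(3615) = 5 + ds(361)
ds(361) = 1 + ds(36)
ds(36) = 6 + ds(3)
ds(3) = 3  (base case)
Total: 9 + 1 + 5 + 2 + 5 + 1 + 6 + 3 = 32

32


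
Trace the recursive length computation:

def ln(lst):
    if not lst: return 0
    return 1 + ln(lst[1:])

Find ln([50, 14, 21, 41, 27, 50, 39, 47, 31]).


ln([50, 14, 21, 41, 27, 50, 39, 47, 31]) = 1 + ln([14, 21, 41, 27, 50, 39, 47, 31])
ln([14, 21, 41, 27, 50, 39, 47, 31]) = 1 + ln([21, 41, 27, 50, 39, 47, 31])
ln([21, 41, 27, 50, 39, 47, 31]) = 1 + ln([41, 27, 50, 39, 47, 31])
ln([41, 27, 50, 39, 47, 31]) = 1 + ln([27, 50, 39, 47, 31])
ln([27, 50, 39, 47, 31]) = 1 + ln([50, 39, 47, 31])
ln([50, 39, 47, 31]) = 1 + ln([39, 47, 31])
ln([39, 47, 31]) = 1 + ln([47, 31])
ln([47, 31]) = 1 + ln([31])
ln([31]) = 1 + ln([])
ln([]) = 0  (base case)
Unwinding: 1 + 1 + 1 + 1 + 1 + 1 + 1 + 1 + 1 + 0 = 9

9


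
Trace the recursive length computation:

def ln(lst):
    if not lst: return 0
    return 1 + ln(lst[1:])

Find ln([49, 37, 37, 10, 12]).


ln([49, 37, 37, 10, 12]) = 1 + ln([37, 37, 10, 12])
ln([37, 37, 10, 12]) = 1 + ln([37, 10, 12])
ln([37, 10, 12]) = 1 + ln([10, 12])
ln([10, 12]) = 1 + ln([12])
ln([12]) = 1 + ln([])
ln([]) = 0  (base case)
Unwinding: 1 + 1 + 1 + 1 + 1 + 0 = 5

5


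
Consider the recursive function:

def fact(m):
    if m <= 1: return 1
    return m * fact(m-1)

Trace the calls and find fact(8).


fact(8)
= 8 * fact(7)
= 8 * 7 * fact(6)
= 8 * 7 * 6 * fact(5)
= 8 * 7 * 6 * 5 * fact(4)
= 8 * 7 * 6 * 5 * 4 * fact(3)
= 8 * 7 * 6 * 5 * 4 * 3 * fact(2)
= 8 * 7 * 6 * 5 * 4 * 3 * 2 * fact(1)
= 8 * 7 * 6 * 5 * 4 * 3 * 2 * 1
= 40320

40320


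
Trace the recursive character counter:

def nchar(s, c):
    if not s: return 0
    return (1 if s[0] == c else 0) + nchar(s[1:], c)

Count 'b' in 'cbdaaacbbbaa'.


s[0]='c' != 'b' -> 0
s[0]='b' == 'b' -> 1
s[0]='d' != 'b' -> 0
s[0]='a' != 'b' -> 0
s[0]='a' != 'b' -> 0
s[0]='a' != 'b' -> 0
s[0]='c' != 'b' -> 0
s[0]='b' == 'b' -> 1
s[0]='b' == 'b' -> 1
s[0]='b' == 'b' -> 1
s[0]='a' != 'b' -> 0
s[0]='a' != 'b' -> 0
Sum: 0 + 1 + 0 + 0 + 0 + 0 + 0 + 1 + 1 + 1 + 0 + 0 = 4

4


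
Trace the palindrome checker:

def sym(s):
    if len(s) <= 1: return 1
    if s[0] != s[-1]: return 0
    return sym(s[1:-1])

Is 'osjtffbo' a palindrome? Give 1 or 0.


sym('osjtffbo'): s[0]='o' == s[-1]='o' -> check sym('sjtffb')
sym('sjtffb'): s[0]='s' != s[-1]='b' -> return 0
Result: 0 (not a palindrome)

0


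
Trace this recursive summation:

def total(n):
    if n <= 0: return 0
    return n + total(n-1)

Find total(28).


total(28)
= 28 + 27 + 26 + 25 + 24 + 23 + 22 + 21 + 20 + 19 + 18 + 17 + 16 + 15 + 14 + 13 + 12 + 11 + 10 + 9 + 8 + 7 + 6 + 5 + 4 + 3 + 2 + 1 + total(0)
= 28 + 27 + 26 + 25 + 24 + 23 + 22 + 21 + 20 + 19 + 18 + 17 + 16 + 15 + 14 + 13 + 12 + 11 + 10 + 9 + 8 + 7 + 6 + 5 + 4 + 3 + 2 + 1 + 0
= 406

406


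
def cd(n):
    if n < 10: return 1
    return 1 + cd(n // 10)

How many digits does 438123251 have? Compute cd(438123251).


cd(438123251) = 1 + cd(43812325)
cd(43812325) = 1 + cd(4381232)
cd(4381232) = 1 + cd(438123)
cd(438123) = 1 + cd(43812)
cd(43812) = 1 + cd(4381)
cd(4381) = 1 + cd(438)
cd(438) = 1 + cd(43)
cd(43) = 1 + cd(4)
cd(4) = 1  (base case: 4 < 10)
Unwinding: 1 + 1 + 1 + 1 + 1 + 1 + 1 + 1 + 1 = 9

9
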